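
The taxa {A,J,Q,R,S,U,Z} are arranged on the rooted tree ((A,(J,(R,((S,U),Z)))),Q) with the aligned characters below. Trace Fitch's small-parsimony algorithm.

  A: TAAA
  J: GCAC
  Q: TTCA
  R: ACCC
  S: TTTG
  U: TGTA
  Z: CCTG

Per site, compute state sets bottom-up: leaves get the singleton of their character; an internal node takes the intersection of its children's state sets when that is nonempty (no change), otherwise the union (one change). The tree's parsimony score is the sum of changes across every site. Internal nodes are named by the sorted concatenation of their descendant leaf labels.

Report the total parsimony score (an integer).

13

SU@0: {T} ∩ {T} = {T} (intersection, +0)
SUZ@0: {T} ∪ {C} = {C,T} (union, +1)
RSUZ@0: {A} ∪ {C,T} = {A,C,T} (union, +1)
JRSUZ@0: {G} ∪ {A,C,T} = {A,C,G,T} (union, +1)
AJRSUZ@0: {T} ∩ {A,C,G,T} = {T} (intersection, +0)
AJQRSUZ@0: {T} ∩ {T} = {T} (intersection, +0)
SU@1: {T} ∪ {G} = {G,T} (union, +1)
SUZ@1: {G,T} ∪ {C} = {C,G,T} (union, +1)
RSUZ@1: {C} ∩ {C,G,T} = {C} (intersection, +0)
JRSUZ@1: {C} ∩ {C} = {C} (intersection, +0)
AJRSUZ@1: {A} ∪ {C} = {A,C} (union, +1)
AJQRSUZ@1: {A,C} ∪ {T} = {A,C,T} (union, +1)
SU@2: {T} ∩ {T} = {T} (intersection, +0)
SUZ@2: {T} ∩ {T} = {T} (intersection, +0)
RSUZ@2: {C} ∪ {T} = {C,T} (union, +1)
JRSUZ@2: {A} ∪ {C,T} = {A,C,T} (union, +1)
AJRSUZ@2: {A} ∩ {A,C,T} = {A} (intersection, +0)
AJQRSUZ@2: {A} ∪ {C} = {A,C} (union, +1)
SU@3: {G} ∪ {A} = {A,G} (union, +1)
SUZ@3: {A,G} ∩ {G} = {G} (intersection, +0)
RSUZ@3: {C} ∪ {G} = {C,G} (union, +1)
JRSUZ@3: {C} ∩ {C,G} = {C} (intersection, +0)
AJRSUZ@3: {A} ∪ {C} = {A,C} (union, +1)
AJQRSUZ@3: {A,C} ∩ {A} = {A} (intersection, +0)
per-site changes: [3, 4, 3, 3]; total = 13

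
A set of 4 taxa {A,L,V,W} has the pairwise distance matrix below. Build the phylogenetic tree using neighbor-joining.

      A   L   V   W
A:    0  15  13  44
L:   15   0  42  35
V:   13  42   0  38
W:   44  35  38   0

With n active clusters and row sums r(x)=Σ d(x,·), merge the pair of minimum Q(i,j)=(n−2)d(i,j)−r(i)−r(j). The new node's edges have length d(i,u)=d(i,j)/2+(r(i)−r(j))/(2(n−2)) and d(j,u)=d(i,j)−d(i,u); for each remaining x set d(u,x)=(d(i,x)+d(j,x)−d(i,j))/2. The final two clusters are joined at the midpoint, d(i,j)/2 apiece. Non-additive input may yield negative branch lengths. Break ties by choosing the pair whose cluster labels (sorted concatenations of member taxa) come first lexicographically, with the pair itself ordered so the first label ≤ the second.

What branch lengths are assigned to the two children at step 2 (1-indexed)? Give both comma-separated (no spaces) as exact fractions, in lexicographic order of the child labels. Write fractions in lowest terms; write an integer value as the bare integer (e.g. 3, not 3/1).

iteration 1: select A,V (d=13, Q=-139); attach at lengths (5/4, 47/4); label the merged cluster AV
  updated: d(AV,L)=22, d(AV,W)=69/2
iteration 2: select AV,L (d=22, Q=-183/2); attach at lengths (43/4, 45/4); label the merged cluster ALV
  updated: d(ALV,W)=95/4
iteration 3: select ALV,W (d=95/4); attach at lengths (95/8, 95/8); label the merged cluster ALVW
final tree: (((A:5/4,V:47/4):43/4,L:45/4):95/8,W:95/8)
total length: 235/4

43/4,45/4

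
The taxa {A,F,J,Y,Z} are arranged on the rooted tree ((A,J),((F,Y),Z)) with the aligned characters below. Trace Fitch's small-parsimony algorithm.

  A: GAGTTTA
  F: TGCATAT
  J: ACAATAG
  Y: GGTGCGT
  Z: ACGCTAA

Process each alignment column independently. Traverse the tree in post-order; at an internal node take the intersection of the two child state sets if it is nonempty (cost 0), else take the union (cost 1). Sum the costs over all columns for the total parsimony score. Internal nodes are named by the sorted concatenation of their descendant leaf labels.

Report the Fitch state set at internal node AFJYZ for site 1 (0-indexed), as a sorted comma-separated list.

site 0, node AJ: A={G} ∪ J={A} → {A,G} (+1)
site 0, node FY: F={T} ∪ Y={G} → {G,T} (+1)
site 0, node FYZ: FY={G,T} ∪ Z={A} → {A,G,T} (+1)
site 0, node AFJYZ: AJ={A,G} ∩ FYZ={A,G,T} → {A,G} (+0)
site 1, node AJ: A={A} ∪ J={C} → {A,C} (+1)
site 1, node FY: F={G} ∩ Y={G} → {G} (+0)
site 1, node FYZ: FY={G} ∪ Z={C} → {C,G} (+1)
site 1, node AFJYZ: AJ={A,C} ∩ FYZ={C,G} → {C} (+0)
site 2, node AJ: A={G} ∪ J={A} → {A,G} (+1)
site 2, node FY: F={C} ∪ Y={T} → {C,T} (+1)
site 2, node FYZ: FY={C,T} ∪ Z={G} → {C,G,T} (+1)
site 2, node AFJYZ: AJ={A,G} ∩ FYZ={C,G,T} → {G} (+0)
site 3, node AJ: A={T} ∪ J={A} → {A,T} (+1)
site 3, node FY: F={A} ∪ Y={G} → {A,G} (+1)
site 3, node FYZ: FY={A,G} ∪ Z={C} → {A,C,G} (+1)
site 3, node AFJYZ: AJ={A,T} ∩ FYZ={A,C,G} → {A} (+0)
site 4, node AJ: A={T} ∩ J={T} → {T} (+0)
site 4, node FY: F={T} ∪ Y={C} → {C,T} (+1)
site 4, node FYZ: FY={C,T} ∩ Z={T} → {T} (+0)
site 4, node AFJYZ: AJ={T} ∩ FYZ={T} → {T} (+0)
site 5, node AJ: A={T} ∪ J={A} → {A,T} (+1)
site 5, node FY: F={A} ∪ Y={G} → {A,G} (+1)
site 5, node FYZ: FY={A,G} ∩ Z={A} → {A} (+0)
site 5, node AFJYZ: AJ={A,T} ∩ FYZ={A} → {A} (+0)
site 6, node AJ: A={A} ∪ J={G} → {A,G} (+1)
site 6, node FY: F={T} ∩ Y={T} → {T} (+0)
site 6, node FYZ: FY={T} ∪ Z={A} → {A,T} (+1)
site 6, node AFJYZ: AJ={A,G} ∩ FYZ={A,T} → {A} (+0)
per-site changes: [3, 2, 3, 3, 1, 2, 2]; total = 16

C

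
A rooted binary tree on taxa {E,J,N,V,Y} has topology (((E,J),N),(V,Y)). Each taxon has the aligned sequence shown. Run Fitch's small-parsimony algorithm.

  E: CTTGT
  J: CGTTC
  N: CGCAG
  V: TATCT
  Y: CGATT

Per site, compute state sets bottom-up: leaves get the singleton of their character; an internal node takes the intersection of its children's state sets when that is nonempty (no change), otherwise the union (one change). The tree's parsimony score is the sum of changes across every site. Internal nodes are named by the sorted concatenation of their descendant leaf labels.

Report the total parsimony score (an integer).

10

site 0, node EJ: E={C} ∩ J={C} → {C} (+0)
site 0, node EJN: EJ={C} ∩ N={C} → {C} (+0)
site 0, node VY: V={T} ∪ Y={C} → {C,T} (+1)
site 0, node EJNVY: EJN={C} ∩ VY={C,T} → {C} (+0)
site 1, node EJ: E={T} ∪ J={G} → {G,T} (+1)
site 1, node EJN: EJ={G,T} ∩ N={G} → {G} (+0)
site 1, node VY: V={A} ∪ Y={G} → {A,G} (+1)
site 1, node EJNVY: EJN={G} ∩ VY={A,G} → {G} (+0)
site 2, node EJ: E={T} ∩ J={T} → {T} (+0)
site 2, node EJN: EJ={T} ∪ N={C} → {C,T} (+1)
site 2, node VY: V={T} ∪ Y={A} → {A,T} (+1)
site 2, node EJNVY: EJN={C,T} ∩ VY={A,T} → {T} (+0)
site 3, node EJ: E={G} ∪ J={T} → {G,T} (+1)
site 3, node EJN: EJ={G,T} ∪ N={A} → {A,G,T} (+1)
site 3, node VY: V={C} ∪ Y={T} → {C,T} (+1)
site 3, node EJNVY: EJN={A,G,T} ∩ VY={C,T} → {T} (+0)
site 4, node EJ: E={T} ∪ J={C} → {C,T} (+1)
site 4, node EJN: EJ={C,T} ∪ N={G} → {C,G,T} (+1)
site 4, node VY: V={T} ∩ Y={T} → {T} (+0)
site 4, node EJNVY: EJN={C,G,T} ∩ VY={T} → {T} (+0)
per-site changes: [1, 2, 2, 3, 2]; total = 10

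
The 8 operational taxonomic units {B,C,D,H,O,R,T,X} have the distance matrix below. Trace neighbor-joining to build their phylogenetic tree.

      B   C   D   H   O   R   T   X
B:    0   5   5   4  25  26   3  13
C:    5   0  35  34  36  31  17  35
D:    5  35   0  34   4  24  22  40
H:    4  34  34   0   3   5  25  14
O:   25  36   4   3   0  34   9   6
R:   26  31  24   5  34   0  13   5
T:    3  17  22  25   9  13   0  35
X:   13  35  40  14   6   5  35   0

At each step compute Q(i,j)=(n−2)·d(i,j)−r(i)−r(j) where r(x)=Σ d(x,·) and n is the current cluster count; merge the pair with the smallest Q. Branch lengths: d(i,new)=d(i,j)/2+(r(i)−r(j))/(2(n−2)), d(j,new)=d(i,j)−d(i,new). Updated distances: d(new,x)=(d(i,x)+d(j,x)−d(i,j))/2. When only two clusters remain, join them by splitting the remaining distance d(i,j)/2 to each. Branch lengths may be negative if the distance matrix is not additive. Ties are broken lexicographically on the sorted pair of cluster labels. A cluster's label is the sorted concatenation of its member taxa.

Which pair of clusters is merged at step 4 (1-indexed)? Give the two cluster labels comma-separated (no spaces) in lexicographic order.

step 1: merge (D,O) at d=4, Q=-257; branch lengths D→71/12, O→-23/12; new cluster DO
  updated: d(B,DO)=13, d(C,DO)=67/2, d(DO,H)=33/2, d(DO,R)=27, d(DO,T)=27/2, d(DO,X)=21
step 2: merge (R,X) at d=5, Q=-205; branch lengths R→9/10, X→41/10; new cluster RX
  updated: d(B,RX)=17, d(C,RX)=61/2, d(DO,RX)=43/2, d(H,RX)=7, d(RX,T)=43/2
step 3: merge (H,RX) at d=7, Q=-156; branch lengths H→17/8, RX→39/8; new cluster HRX
  updated: d(B,HRX)=7, d(C,HRX)=115/4, d(DO,HRX)=31/2, d(HRX,T)=79/4
step 4: merge (DO,HRX) at d=31/2, Q=-100; branch lengths DO→17/2, HRX→7; new cluster DHORX
  updated: d(B,DHORX)=9/4, d(C,DHORX)=187/8, d(DHORX,T)=71/8
step 5: merge (B,C) at d=5, Q=-365/8; branch lengths B→-201/32, C→361/32; new cluster BC
  updated: d(BC,DHORX)=165/16, d(BC,T)=15/2
step 6: merge (BC,DHORX) at d=165/16, Q=-427/16; branch lengths BC→143/32, DHORX→187/32; new cluster BCDHORX
  updated: d(BCDHORX,T)=97/32
step 7: merge (BCDHORX,T) at d=97/32; branch lengths BCDHORX→97/64, T→97/64; new cluster BCDHORTX
final tree: (((B:-201/32,C:361/32):143/32,((D:71/12,O:-23/12):17/2,(H:17/8,(R:9/10,X:41/10):39/8):7):187/32):97/64,T:97/64)
total length: 1595/32

DO,HRX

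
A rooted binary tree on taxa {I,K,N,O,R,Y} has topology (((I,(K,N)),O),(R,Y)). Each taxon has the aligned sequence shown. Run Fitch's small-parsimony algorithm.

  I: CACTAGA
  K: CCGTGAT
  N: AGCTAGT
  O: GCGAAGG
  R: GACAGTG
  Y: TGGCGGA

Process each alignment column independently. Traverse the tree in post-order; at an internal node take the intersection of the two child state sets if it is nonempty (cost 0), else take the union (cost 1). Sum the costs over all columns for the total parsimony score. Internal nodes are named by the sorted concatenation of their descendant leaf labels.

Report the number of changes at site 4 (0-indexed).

2

KN@0: {C} ∪ {A} = {A,C} (union, +1)
IKN@0: {C} ∩ {A,C} = {C} (intersection, +0)
IKNO@0: {C} ∪ {G} = {C,G} (union, +1)
RY@0: {G} ∪ {T} = {G,T} (union, +1)
IKNORY@0: {C,G} ∩ {G,T} = {G} (intersection, +0)
KN@1: {C} ∪ {G} = {C,G} (union, +1)
IKN@1: {A} ∪ {C,G} = {A,C,G} (union, +1)
IKNO@1: {A,C,G} ∩ {C} = {C} (intersection, +0)
RY@1: {A} ∪ {G} = {A,G} (union, +1)
IKNORY@1: {C} ∪ {A,G} = {A,C,G} (union, +1)
KN@2: {G} ∪ {C} = {C,G} (union, +1)
IKN@2: {C} ∩ {C,G} = {C} (intersection, +0)
IKNO@2: {C} ∪ {G} = {C,G} (union, +1)
RY@2: {C} ∪ {G} = {C,G} (union, +1)
IKNORY@2: {C,G} ∩ {C,G} = {C,G} (intersection, +0)
KN@3: {T} ∩ {T} = {T} (intersection, +0)
IKN@3: {T} ∩ {T} = {T} (intersection, +0)
IKNO@3: {T} ∪ {A} = {A,T} (union, +1)
RY@3: {A} ∪ {C} = {A,C} (union, +1)
IKNORY@3: {A,T} ∩ {A,C} = {A} (intersection, +0)
KN@4: {G} ∪ {A} = {A,G} (union, +1)
IKN@4: {A} ∩ {A,G} = {A} (intersection, +0)
IKNO@4: {A} ∩ {A} = {A} (intersection, +0)
RY@4: {G} ∩ {G} = {G} (intersection, +0)
IKNORY@4: {A} ∪ {G} = {A,G} (union, +1)
KN@5: {A} ∪ {G} = {A,G} (union, +1)
IKN@5: {G} ∩ {A,G} = {G} (intersection, +0)
IKNO@5: {G} ∩ {G} = {G} (intersection, +0)
RY@5: {T} ∪ {G} = {G,T} (union, +1)
IKNORY@5: {G} ∩ {G,T} = {G} (intersection, +0)
KN@6: {T} ∩ {T} = {T} (intersection, +0)
IKN@6: {A} ∪ {T} = {A,T} (union, +1)
IKNO@6: {A,T} ∪ {G} = {A,G,T} (union, +1)
RY@6: {G} ∪ {A} = {A,G} (union, +1)
IKNORY@6: {A,G,T} ∩ {A,G} = {A,G} (intersection, +0)
per-site changes: [3, 4, 3, 2, 2, 2, 3]; total = 19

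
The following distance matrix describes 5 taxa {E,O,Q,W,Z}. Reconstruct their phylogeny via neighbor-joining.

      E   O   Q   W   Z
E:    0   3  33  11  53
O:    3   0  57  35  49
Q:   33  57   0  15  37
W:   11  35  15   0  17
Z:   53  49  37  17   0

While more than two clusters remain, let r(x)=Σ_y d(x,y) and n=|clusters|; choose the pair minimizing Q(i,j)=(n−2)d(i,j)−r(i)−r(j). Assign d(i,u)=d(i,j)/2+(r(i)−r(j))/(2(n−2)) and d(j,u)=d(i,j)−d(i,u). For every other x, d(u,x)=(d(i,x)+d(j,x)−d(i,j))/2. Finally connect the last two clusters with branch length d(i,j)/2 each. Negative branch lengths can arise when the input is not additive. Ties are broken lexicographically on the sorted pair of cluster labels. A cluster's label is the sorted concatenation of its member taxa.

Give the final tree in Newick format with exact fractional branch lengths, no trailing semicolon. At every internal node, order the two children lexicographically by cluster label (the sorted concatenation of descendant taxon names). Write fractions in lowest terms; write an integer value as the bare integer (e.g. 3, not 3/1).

((((E:-35/6,O:53/6):26,W:-9/2):2,Q:33/2):41/4,Z:41/4)

step 1: merge (E,O) at d=3, Q=-235; branch lengths E→-35/6, O→53/6; new cluster EO
  updated: d(EO,Q)=87/2, d(EO,W)=43/2, d(EO,Z)=99/2
step 2: merge (EO,W) at d=43/2, Q=-125; branch lengths EO→26, W→-9/2; new cluster EOW
  updated: d(EOW,Q)=37/2, d(EOW,Z)=45/2
step 3: merge (EOW,Q) at d=37/2, Q=-78; branch lengths EOW→2, Q→33/2; new cluster EOQW
  updated: d(EOQW,Z)=41/2
step 4: merge (EOQW,Z) at d=41/2; branch lengths EOQW→41/4, Z→41/4; new cluster EOQWZ
final tree: ((((E:-35/6,O:53/6):26,W:-9/2):2,Q:33/2):41/4,Z:41/4)
total length: 127/2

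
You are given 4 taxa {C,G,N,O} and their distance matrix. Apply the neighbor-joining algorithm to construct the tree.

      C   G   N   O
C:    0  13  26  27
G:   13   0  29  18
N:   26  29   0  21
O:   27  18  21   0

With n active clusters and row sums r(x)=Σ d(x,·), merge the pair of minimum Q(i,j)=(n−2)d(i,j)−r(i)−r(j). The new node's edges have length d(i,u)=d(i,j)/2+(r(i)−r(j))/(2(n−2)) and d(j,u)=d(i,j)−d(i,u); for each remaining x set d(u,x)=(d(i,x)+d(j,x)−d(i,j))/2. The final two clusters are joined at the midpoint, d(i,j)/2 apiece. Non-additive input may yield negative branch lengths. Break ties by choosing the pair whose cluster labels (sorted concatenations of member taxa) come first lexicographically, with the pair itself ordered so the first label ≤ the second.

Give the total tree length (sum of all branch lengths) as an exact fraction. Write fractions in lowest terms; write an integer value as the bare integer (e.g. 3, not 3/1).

iteration 1: select C,G (d=13, Q=-100); attach at lengths (8, 5); label the merged cluster CG
  updated: d(CG,N)=21, d(CG,O)=16
iteration 2: select CG,N (d=21, Q=-58); attach at lengths (8, 13); label the merged cluster CGN
  updated: d(CGN,O)=8
iteration 3: select CGN,O (d=8); attach at lengths (4, 4); label the merged cluster CGNO
final tree: (((C:8,G:5):8,N:13):4,O:4)
total length: 42

42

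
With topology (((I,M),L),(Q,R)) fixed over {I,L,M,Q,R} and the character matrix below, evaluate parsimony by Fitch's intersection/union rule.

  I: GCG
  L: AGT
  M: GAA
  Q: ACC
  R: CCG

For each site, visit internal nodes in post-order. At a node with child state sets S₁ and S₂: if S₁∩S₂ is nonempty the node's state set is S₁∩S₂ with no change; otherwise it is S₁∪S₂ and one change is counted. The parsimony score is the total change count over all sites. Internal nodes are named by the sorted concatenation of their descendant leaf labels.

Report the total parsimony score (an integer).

site 0, node IM: I={G} ∩ M={G} → {G} (+0)
site 0, node ILM: IM={G} ∪ L={A} → {A,G} (+1)
site 0, node QR: Q={A} ∪ R={C} → {A,C} (+1)
site 0, node ILMQR: ILM={A,G} ∩ QR={A,C} → {A} (+0)
site 1, node IM: I={C} ∪ M={A} → {A,C} (+1)
site 1, node ILM: IM={A,C} ∪ L={G} → {A,C,G} (+1)
site 1, node QR: Q={C} ∩ R={C} → {C} (+0)
site 1, node ILMQR: ILM={A,C,G} ∩ QR={C} → {C} (+0)
site 2, node IM: I={G} ∪ M={A} → {A,G} (+1)
site 2, node ILM: IM={A,G} ∪ L={T} → {A,G,T} (+1)
site 2, node QR: Q={C} ∪ R={G} → {C,G} (+1)
site 2, node ILMQR: ILM={A,G,T} ∩ QR={C,G} → {G} (+0)
per-site changes: [2, 2, 3]; total = 7

7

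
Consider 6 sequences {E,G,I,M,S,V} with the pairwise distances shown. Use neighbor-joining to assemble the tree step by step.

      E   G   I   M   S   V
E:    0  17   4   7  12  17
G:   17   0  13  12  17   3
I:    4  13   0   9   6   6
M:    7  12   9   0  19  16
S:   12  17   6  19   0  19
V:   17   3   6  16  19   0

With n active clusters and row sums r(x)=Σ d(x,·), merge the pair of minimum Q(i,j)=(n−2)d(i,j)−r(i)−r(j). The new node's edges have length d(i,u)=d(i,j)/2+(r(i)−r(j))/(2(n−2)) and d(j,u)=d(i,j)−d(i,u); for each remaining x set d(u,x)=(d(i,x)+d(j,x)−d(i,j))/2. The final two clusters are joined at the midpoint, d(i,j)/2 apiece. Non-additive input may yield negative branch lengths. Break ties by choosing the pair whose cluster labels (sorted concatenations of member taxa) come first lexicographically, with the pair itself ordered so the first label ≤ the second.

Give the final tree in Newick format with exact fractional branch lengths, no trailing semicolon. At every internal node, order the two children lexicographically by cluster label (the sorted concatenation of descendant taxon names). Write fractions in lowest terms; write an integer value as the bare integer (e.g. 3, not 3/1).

iteration 1: select G,V (d=3, Q=-111); attach at lengths (13/8, 11/8); label the merged cluster GV
  updated: d(E,GV)=31/2, d(GV,I)=8, d(GV,M)=25/2, d(GV,S)=33/2
iteration 2: select E,M (d=7, Q=-65); attach at lengths (2, 5); label the merged cluster EM
  updated: d(EM,GV)=21/2, d(EM,I)=3, d(EM,S)=12
iteration 3: select EM,GV (d=21/2, Q=-79/2); attach at lengths (23/8, 61/8); label the merged cluster EGMV
  updated: d(EGMV,I)=1/4, d(EGMV,S)=9
iteration 4: select EGMV,I (d=1/4, Q=-61/4); attach at lengths (13/8, -11/8); label the merged cluster EGIMV
  updated: d(EGIMV,S)=59/8
iteration 5: select EGIMV,S (d=59/8); attach at lengths (59/16, 59/16); label the merged cluster EGIMSV
final tree: ((((E:2,M:5):23/8,(G:13/8,V:11/8):61/8):13/8,I:-11/8):59/16,S:59/16)
total length: 225/8

((((E:2,M:5):23/8,(G:13/8,V:11/8):61/8):13/8,I:-11/8):59/16,S:59/16)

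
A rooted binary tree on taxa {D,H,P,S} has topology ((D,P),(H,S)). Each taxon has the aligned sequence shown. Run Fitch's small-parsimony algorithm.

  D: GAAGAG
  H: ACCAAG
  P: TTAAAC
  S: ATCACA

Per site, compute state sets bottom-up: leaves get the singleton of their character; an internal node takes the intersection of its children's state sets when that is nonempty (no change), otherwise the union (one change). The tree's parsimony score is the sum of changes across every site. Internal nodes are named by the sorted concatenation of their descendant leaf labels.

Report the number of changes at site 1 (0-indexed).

DP@0: {G} ∪ {T} = {G,T} (union, +1)
HS@0: {A} ∩ {A} = {A} (intersection, +0)
DHPS@0: {G,T} ∪ {A} = {A,G,T} (union, +1)
DP@1: {A} ∪ {T} = {A,T} (union, +1)
HS@1: {C} ∪ {T} = {C,T} (union, +1)
DHPS@1: {A,T} ∩ {C,T} = {T} (intersection, +0)
DP@2: {A} ∩ {A} = {A} (intersection, +0)
HS@2: {C} ∩ {C} = {C} (intersection, +0)
DHPS@2: {A} ∪ {C} = {A,C} (union, +1)
DP@3: {G} ∪ {A} = {A,G} (union, +1)
HS@3: {A} ∩ {A} = {A} (intersection, +0)
DHPS@3: {A,G} ∩ {A} = {A} (intersection, +0)
DP@4: {A} ∩ {A} = {A} (intersection, +0)
HS@4: {A} ∪ {C} = {A,C} (union, +1)
DHPS@4: {A} ∩ {A,C} = {A} (intersection, +0)
DP@5: {G} ∪ {C} = {C,G} (union, +1)
HS@5: {G} ∪ {A} = {A,G} (union, +1)
DHPS@5: {C,G} ∩ {A,G} = {G} (intersection, +0)
per-site changes: [2, 2, 1, 1, 1, 2]; total = 9

2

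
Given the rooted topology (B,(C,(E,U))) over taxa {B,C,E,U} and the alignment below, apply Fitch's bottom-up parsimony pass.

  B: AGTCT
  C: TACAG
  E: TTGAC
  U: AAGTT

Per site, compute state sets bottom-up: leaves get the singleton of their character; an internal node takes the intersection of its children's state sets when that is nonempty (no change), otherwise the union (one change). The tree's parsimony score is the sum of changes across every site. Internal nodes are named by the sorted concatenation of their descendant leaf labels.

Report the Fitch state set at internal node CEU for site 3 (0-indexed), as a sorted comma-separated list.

site 0, node EU: E={T} ∪ U={A} → {A,T} (+1)
site 0, node CEU: C={T} ∩ EU={A,T} → {T} (+0)
site 0, node BCEU: B={A} ∪ CEU={T} → {A,T} (+1)
site 1, node EU: E={T} ∪ U={A} → {A,T} (+1)
site 1, node CEU: C={A} ∩ EU={A,T} → {A} (+0)
site 1, node BCEU: B={G} ∪ CEU={A} → {A,G} (+1)
site 2, node EU: E={G} ∩ U={G} → {G} (+0)
site 2, node CEU: C={C} ∪ EU={G} → {C,G} (+1)
site 2, node BCEU: B={T} ∪ CEU={C,G} → {C,G,T} (+1)
site 3, node EU: E={A} ∪ U={T} → {A,T} (+1)
site 3, node CEU: C={A} ∩ EU={A,T} → {A} (+0)
site 3, node BCEU: B={C} ∪ CEU={A} → {A,C} (+1)
site 4, node EU: E={C} ∪ U={T} → {C,T} (+1)
site 4, node CEU: C={G} ∪ EU={C,T} → {C,G,T} (+1)
site 4, node BCEU: B={T} ∩ CEU={C,G,T} → {T} (+0)
per-site changes: [2, 2, 2, 2, 2]; total = 10

A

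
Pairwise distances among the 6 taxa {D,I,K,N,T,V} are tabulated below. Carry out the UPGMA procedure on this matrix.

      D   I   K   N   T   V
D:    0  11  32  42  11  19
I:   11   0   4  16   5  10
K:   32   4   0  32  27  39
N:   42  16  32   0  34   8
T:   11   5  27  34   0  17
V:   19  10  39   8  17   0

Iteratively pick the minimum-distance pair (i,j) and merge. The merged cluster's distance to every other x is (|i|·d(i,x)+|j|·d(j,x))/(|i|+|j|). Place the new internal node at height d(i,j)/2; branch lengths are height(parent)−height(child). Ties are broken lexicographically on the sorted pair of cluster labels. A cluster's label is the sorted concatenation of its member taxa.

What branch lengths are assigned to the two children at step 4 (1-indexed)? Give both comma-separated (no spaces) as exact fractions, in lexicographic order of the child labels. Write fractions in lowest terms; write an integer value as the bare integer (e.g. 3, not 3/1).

1. join I+K (d=4) ⇒ IK; edges |I|=2, |K|=2
  updated: d(D,IK)=43/2, d(IK,N)=24, d(IK,T)=16, d(IK,V)=49/2
2. join N+V (d=8) ⇒ NV; edges |N|=4, |V|=4
  updated: d(D,NV)=61/2, d(IK,NV)=97/4, d(NV,T)=51/2
3. join D+T (d=11) ⇒ DT; edges |D|=11/2, |T|=11/2
  updated: d(DT,IK)=75/4, d(DT,NV)=28
4. join DT+IK (d=75/4) ⇒ DIKT; edges |DT|=31/8, |IK|=59/8
  updated: d(DIKT,NV)=209/8
5. join DIKT+NV (d=209/8) ⇒ DIKNTV; edges |DIKT|=59/16, |NV|=145/16
final tree: (((D:11/2,T:11/2):31/8,(I:2,K:2):59/8):59/16,(N:4,V:4):145/16)
total length: 47

31/8,59/8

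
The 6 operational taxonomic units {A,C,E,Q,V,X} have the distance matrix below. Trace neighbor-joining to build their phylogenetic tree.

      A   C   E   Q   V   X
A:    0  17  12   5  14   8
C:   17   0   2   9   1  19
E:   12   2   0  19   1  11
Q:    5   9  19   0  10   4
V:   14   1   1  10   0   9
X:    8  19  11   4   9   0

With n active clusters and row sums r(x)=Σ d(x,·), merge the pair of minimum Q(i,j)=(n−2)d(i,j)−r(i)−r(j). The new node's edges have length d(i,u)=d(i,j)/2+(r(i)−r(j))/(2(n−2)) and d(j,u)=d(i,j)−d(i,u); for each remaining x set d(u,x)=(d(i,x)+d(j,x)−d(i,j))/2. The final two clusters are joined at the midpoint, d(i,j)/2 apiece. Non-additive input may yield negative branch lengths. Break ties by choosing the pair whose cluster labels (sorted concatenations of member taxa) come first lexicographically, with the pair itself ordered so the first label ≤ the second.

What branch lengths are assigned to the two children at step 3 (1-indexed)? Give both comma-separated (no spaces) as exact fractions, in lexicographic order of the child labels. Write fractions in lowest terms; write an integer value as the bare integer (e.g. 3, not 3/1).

65/16,15/16

iteration 1: select C,E (d=2, Q=-85); attach at lengths (11/8, 5/8); label the merged cluster CE
  updated: d(A,CE)=27/2, d(CE,Q)=13, d(CE,V)=0, d(CE,X)=14
iteration 2: select CE,V (d=0, Q=-147/2); attach at lengths (5/4, -5/4); label the merged cluster CEV
  updated: d(A,CEV)=55/4, d(CEV,Q)=23/2, d(CEV,X)=23/2
iteration 3: select A,Q (d=5, Q=-149/4); attach at lengths (65/16, 15/16); label the merged cluster AQ
  updated: d(AQ,CEV)=81/8, d(AQ,X)=7/2
iteration 4: select AQ,CEV (d=81/8, Q=-201/8); attach at lengths (17/16, 145/16); label the merged cluster ACEQV
  updated: d(ACEQV,X)=39/16
iteration 5: select ACEQV,X (d=39/16); attach at lengths (39/32, 39/32); label the merged cluster ACEQVX
final tree: (((A:65/16,Q:15/16):17/16,((C:11/8,E:5/8):5/4,V:-5/4):145/16):39/32,X:39/32)
total length: 313/16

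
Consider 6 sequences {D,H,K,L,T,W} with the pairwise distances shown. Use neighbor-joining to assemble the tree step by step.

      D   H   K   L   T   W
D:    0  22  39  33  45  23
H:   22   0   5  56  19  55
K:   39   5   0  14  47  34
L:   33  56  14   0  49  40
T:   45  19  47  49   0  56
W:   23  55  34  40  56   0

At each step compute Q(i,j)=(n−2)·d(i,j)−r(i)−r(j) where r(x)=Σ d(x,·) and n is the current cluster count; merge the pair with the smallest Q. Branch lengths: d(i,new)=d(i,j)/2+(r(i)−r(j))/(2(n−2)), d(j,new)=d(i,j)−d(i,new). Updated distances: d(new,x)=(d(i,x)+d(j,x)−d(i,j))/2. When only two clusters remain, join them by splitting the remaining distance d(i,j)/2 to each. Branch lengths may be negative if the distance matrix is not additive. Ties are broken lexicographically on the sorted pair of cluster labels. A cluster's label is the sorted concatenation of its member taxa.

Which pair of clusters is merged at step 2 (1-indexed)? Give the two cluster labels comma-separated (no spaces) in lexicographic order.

D,W

step 1: merge (H,T) at d=19, Q=-297; branch lengths H→17/8, T→135/8; new cluster HT
  updated: d(D,HT)=24, d(HT,K)=33/2, d(HT,L)=43, d(HT,W)=46
step 2: merge (D,W) at d=23, Q=-193; branch lengths D→15/2, W→31/2; new cluster DW
  updated: d(DW,HT)=47/2, d(DW,K)=25, d(DW,L)=25
step 3: merge (DW,HT) at d=47/2, Q=-219/2; branch lengths DW→75/8, HT→113/8; new cluster DHTW
  updated: d(DHTW,K)=9, d(DHTW,L)=89/4
step 4: merge (DHTW,K) at d=9, Q=-181/4; branch lengths DHTW→69/8, K→3/8; new cluster DHKTW
  updated: d(DHKTW,L)=109/8
step 5: merge (DHKTW,L) at d=109/8; branch lengths DHKTW→109/16, L→109/16; new cluster DHKLTW
final tree: ((((D:15/2,W:31/2):75/8,(H:17/8,T:135/8):113/8):69/8,K:3/8):109/16,L:109/16)
total length: 705/8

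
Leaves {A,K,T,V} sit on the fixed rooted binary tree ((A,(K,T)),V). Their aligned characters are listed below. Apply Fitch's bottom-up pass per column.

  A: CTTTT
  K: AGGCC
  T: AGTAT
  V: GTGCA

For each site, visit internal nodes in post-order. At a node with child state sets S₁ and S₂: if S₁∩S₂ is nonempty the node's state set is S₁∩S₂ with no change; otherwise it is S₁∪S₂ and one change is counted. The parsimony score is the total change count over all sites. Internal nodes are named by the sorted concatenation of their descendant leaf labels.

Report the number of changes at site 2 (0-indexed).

KT@0: {A} ∩ {A} = {A} (intersection, +0)
AKT@0: {C} ∪ {A} = {A,C} (union, +1)
AKTV@0: {A,C} ∪ {G} = {A,C,G} (union, +1)
KT@1: {G} ∩ {G} = {G} (intersection, +0)
AKT@1: {T} ∪ {G} = {G,T} (union, +1)
AKTV@1: {G,T} ∩ {T} = {T} (intersection, +0)
KT@2: {G} ∪ {T} = {G,T} (union, +1)
AKT@2: {T} ∩ {G,T} = {T} (intersection, +0)
AKTV@2: {T} ∪ {G} = {G,T} (union, +1)
KT@3: {C} ∪ {A} = {A,C} (union, +1)
AKT@3: {T} ∪ {A,C} = {A,C,T} (union, +1)
AKTV@3: {A,C,T} ∩ {C} = {C} (intersection, +0)
KT@4: {C} ∪ {T} = {C,T} (union, +1)
AKT@4: {T} ∩ {C,T} = {T} (intersection, +0)
AKTV@4: {T} ∪ {A} = {A,T} (union, +1)
per-site changes: [2, 1, 2, 2, 2]; total = 9

2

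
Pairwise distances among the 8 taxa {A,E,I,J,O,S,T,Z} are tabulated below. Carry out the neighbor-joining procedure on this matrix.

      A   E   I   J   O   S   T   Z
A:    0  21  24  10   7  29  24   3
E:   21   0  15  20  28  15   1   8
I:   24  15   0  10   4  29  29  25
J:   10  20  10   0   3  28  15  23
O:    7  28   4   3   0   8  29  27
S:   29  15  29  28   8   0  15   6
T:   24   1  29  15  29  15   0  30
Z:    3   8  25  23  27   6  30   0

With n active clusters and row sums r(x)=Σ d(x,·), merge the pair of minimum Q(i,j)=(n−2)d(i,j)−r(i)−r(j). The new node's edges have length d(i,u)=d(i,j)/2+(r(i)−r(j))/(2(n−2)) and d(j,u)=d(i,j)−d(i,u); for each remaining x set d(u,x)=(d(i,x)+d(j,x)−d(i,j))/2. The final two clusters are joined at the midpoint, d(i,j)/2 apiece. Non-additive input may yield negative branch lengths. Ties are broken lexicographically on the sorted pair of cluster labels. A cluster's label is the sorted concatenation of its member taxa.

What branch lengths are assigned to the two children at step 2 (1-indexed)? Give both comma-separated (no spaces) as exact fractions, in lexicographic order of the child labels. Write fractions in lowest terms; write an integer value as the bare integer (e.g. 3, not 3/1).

step 1: merge (E,T) at d=1, Q=-245; branch lengths E→-29/12, T→41/12; new cluster ET
  updated: d(A,ET)=22, d(ET,I)=43/2, d(ET,J)=17, d(ET,O)=28, d(ET,S)=29/2, d(ET,Z)=37/2
step 2: merge (S,Z) at d=6, Q=-187; branch lengths S→21/5, Z→9/5; new cluster SZ
  updated: d(A,SZ)=13, d(ET,SZ)=27/2, d(I,SZ)=24, d(J,SZ)=45/2, d(O,SZ)=29/2
step 3: merge (ET,SZ) at d=27/2, Q=-271/2; branch lengths ET→137/16, SZ→79/16; new cluster ESTZ
  updated: d(A,ESTZ)=43/4, d(ESTZ,I)=16, d(ESTZ,J)=13, d(ESTZ,O)=29/2
step 4: merge (A,ESTZ) at d=43/4, Q=-295/4; branch lengths A→119/24, ESTZ→139/24; new cluster AESTZ
  updated: d(AESTZ,I)=117/8, d(AESTZ,J)=49/8, d(AESTZ,O)=43/8
step 5: merge (AESTZ,J) at d=49/8, Q=-33; branch lengths AESTZ→77/16, J→21/16; new cluster AEJSTZ
  updated: d(AEJSTZ,I)=37/4, d(AEJSTZ,O)=9/8
step 6: merge (AEJSTZ,I) at d=37/4, Q=-115/8; branch lengths AEJSTZ→51/16, I→97/16; new cluster AEIJSTZ
  updated: d(AEIJSTZ,O)=-33/16
step 7: merge (AEIJSTZ,O) at d=-33/16; branch lengths AEIJSTZ→-33/32, O→-33/32; new cluster AEIJOSTZ
final tree: ((((A:119/24,((E:-29/12,T:41/12):137/16,(S:21/5,Z:9/5):79/16):139/24):77/16,J:21/16):51/16,I:97/16):-33/32,O:-33/32)
total length: 713/16

21/5,9/5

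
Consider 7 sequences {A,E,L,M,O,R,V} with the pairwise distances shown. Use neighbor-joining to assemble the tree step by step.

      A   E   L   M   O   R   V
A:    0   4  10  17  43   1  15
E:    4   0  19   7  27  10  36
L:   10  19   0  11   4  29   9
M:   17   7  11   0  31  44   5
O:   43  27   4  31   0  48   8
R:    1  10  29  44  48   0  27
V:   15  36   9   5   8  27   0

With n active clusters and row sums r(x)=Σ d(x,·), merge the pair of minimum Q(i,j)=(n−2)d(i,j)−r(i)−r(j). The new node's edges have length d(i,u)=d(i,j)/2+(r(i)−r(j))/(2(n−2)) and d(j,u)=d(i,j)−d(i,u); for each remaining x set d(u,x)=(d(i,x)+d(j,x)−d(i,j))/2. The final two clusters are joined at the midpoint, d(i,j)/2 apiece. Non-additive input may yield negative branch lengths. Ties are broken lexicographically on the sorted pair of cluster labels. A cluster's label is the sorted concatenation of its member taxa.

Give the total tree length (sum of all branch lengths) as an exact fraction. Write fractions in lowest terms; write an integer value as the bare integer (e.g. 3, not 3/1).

643/16

1. join A+R (d=1, Q=-244) ⇒ AR; edges |A|=-32/5, |R|=37/5
  updated: d(AR,E)=13/2, d(AR,L)=19, d(AR,M)=30, d(AR,O)=45, d(AR,V)=41/2
2. join AR+E (d=13/2, Q=-381/2) ⇒ AER; edges |AR|=103/16, |E|=1/16
  updated: d(AER,L)=63/4, d(AER,M)=61/4, d(AER,O)=131/4, d(AER,V)=25
3. join AER+M (d=61/4, Q=-421/4) ⇒ AEMR; edges |AER|=289/24, |M|=77/24
  updated: d(AEMR,L)=23/4, d(AEMR,O)=97/4, d(AEMR,V)=59/8
4. join AEMR+V (d=59/8, Q=-47) ⇒ AEMRV; edges |AEMR|=111/16, |V|=7/16
  updated: d(AEMRV,L)=59/16, d(AEMRV,O)=199/16
5. join AEMRV+L (d=59/16, Q=-161/8) ⇒ AELMRV; edges |AEMRV|=97/16, |L|=-19/8
  updated: d(AELMRV,O)=51/8
6. join AELMRV+O (d=51/8) ⇒ AELMORV; edges |AELMRV|=51/16, |O|=51/16
final tree: ((((((A:-32/5,R:37/5):103/16,E:1/16):289/24,M:77/24):111/16,V:7/16):97/16,L:-19/8):51/16,O:51/16)
total length: 643/16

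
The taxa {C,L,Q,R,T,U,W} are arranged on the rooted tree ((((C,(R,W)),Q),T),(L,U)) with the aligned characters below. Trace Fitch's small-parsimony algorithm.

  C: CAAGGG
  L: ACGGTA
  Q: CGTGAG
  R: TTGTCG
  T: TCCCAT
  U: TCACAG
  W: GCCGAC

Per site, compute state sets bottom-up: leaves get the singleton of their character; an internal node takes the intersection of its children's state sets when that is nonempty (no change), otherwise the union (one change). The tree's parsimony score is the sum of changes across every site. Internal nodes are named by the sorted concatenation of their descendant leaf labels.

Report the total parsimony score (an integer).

RW@0: {T} ∪ {G} = {G,T} (union, +1)
CRW@0: {C} ∪ {G,T} = {C,G,T} (union, +1)
CQRW@0: {C,G,T} ∩ {C} = {C} (intersection, +0)
CQRTW@0: {C} ∪ {T} = {C,T} (union, +1)
LU@0: {A} ∪ {T} = {A,T} (union, +1)
CLQRTUW@0: {C,T} ∩ {A,T} = {T} (intersection, +0)
RW@1: {T} ∪ {C} = {C,T} (union, +1)
CRW@1: {A} ∪ {C,T} = {A,C,T} (union, +1)
CQRW@1: {A,C,T} ∪ {G} = {A,C,G,T} (union, +1)
CQRTW@1: {A,C,G,T} ∩ {C} = {C} (intersection, +0)
LU@1: {C} ∩ {C} = {C} (intersection, +0)
CLQRTUW@1: {C} ∩ {C} = {C} (intersection, +0)
RW@2: {G} ∪ {C} = {C,G} (union, +1)
CRW@2: {A} ∪ {C,G} = {A,C,G} (union, +1)
CQRW@2: {A,C,G} ∪ {T} = {A,C,G,T} (union, +1)
CQRTW@2: {A,C,G,T} ∩ {C} = {C} (intersection, +0)
LU@2: {G} ∪ {A} = {A,G} (union, +1)
CLQRTUW@2: {C} ∪ {A,G} = {A,C,G} (union, +1)
RW@3: {T} ∪ {G} = {G,T} (union, +1)
CRW@3: {G} ∩ {G,T} = {G} (intersection, +0)
CQRW@3: {G} ∩ {G} = {G} (intersection, +0)
CQRTW@3: {G} ∪ {C} = {C,G} (union, +1)
LU@3: {G} ∪ {C} = {C,G} (union, +1)
CLQRTUW@3: {C,G} ∩ {C,G} = {C,G} (intersection, +0)
RW@4: {C} ∪ {A} = {A,C} (union, +1)
CRW@4: {G} ∪ {A,C} = {A,C,G} (union, +1)
CQRW@4: {A,C,G} ∩ {A} = {A} (intersection, +0)
CQRTW@4: {A} ∩ {A} = {A} (intersection, +0)
LU@4: {T} ∪ {A} = {A,T} (union, +1)
CLQRTUW@4: {A} ∩ {A,T} = {A} (intersection, +0)
RW@5: {G} ∪ {C} = {C,G} (union, +1)
CRW@5: {G} ∩ {C,G} = {G} (intersection, +0)
CQRW@5: {G} ∩ {G} = {G} (intersection, +0)
CQRTW@5: {G} ∪ {T} = {G,T} (union, +1)
LU@5: {A} ∪ {G} = {A,G} (union, +1)
CLQRTUW@5: {G,T} ∩ {A,G} = {G} (intersection, +0)
per-site changes: [4, 3, 5, 3, 3, 3]; total = 21

21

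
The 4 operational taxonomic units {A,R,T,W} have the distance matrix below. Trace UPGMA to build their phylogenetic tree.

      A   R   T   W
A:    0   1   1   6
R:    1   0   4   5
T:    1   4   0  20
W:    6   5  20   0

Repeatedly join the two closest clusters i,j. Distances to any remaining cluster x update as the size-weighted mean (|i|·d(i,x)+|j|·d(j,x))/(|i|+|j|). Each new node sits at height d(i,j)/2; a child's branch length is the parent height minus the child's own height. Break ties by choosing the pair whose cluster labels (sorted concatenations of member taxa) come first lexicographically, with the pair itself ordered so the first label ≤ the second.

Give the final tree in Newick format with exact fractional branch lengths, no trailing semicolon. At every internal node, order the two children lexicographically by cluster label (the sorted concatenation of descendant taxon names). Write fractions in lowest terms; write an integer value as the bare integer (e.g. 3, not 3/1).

(((A:1/2,R:1/2):3/4,T:5/4):47/12,W:31/6)

1. join A+R (d=1) ⇒ AR; edges |A|=1/2, |R|=1/2
  updated: d(AR,T)=5/2, d(AR,W)=11/2
2. join AR+T (d=5/2) ⇒ ART; edges |AR|=3/4, |T|=5/4
  updated: d(ART,W)=31/3
3. join ART+W (d=31/3) ⇒ ARTW; edges |ART|=47/12, |W|=31/6
final tree: (((A:1/2,R:1/2):3/4,T:5/4):47/12,W:31/6)
total length: 145/12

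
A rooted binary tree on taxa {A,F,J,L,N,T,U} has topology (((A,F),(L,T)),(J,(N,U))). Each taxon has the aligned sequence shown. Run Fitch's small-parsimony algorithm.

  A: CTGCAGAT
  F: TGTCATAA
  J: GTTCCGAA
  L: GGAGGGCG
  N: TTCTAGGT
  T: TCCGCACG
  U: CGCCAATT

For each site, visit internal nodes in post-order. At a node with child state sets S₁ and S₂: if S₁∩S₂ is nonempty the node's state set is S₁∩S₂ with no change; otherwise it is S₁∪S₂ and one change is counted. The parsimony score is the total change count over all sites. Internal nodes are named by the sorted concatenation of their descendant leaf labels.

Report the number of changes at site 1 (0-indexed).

4

AF@0: {C} ∪ {T} = {C,T} (union, +1)
LT@0: {G} ∪ {T} = {G,T} (union, +1)
AFLT@0: {C,T} ∩ {G,T} = {T} (intersection, +0)
NU@0: {T} ∪ {C} = {C,T} (union, +1)
JNU@0: {G} ∪ {C,T} = {C,G,T} (union, +1)
AFJLNTU@0: {T} ∩ {C,G,T} = {T} (intersection, +0)
AF@1: {T} ∪ {G} = {G,T} (union, +1)
LT@1: {G} ∪ {C} = {C,G} (union, +1)
AFLT@1: {G,T} ∩ {C,G} = {G} (intersection, +0)
NU@1: {T} ∪ {G} = {G,T} (union, +1)
JNU@1: {T} ∩ {G,T} = {T} (intersection, +0)
AFJLNTU@1: {G} ∪ {T} = {G,T} (union, +1)
AF@2: {G} ∪ {T} = {G,T} (union, +1)
LT@2: {A} ∪ {C} = {A,C} (union, +1)
AFLT@2: {G,T} ∪ {A,C} = {A,C,G,T} (union, +1)
NU@2: {C} ∩ {C} = {C} (intersection, +0)
JNU@2: {T} ∪ {C} = {C,T} (union, +1)
AFJLNTU@2: {A,C,G,T} ∩ {C,T} = {C,T} (intersection, +0)
AF@3: {C} ∩ {C} = {C} (intersection, +0)
LT@3: {G} ∩ {G} = {G} (intersection, +0)
AFLT@3: {C} ∪ {G} = {C,G} (union, +1)
NU@3: {T} ∪ {C} = {C,T} (union, +1)
JNU@3: {C} ∩ {C,T} = {C} (intersection, +0)
AFJLNTU@3: {C,G} ∩ {C} = {C} (intersection, +0)
AF@4: {A} ∩ {A} = {A} (intersection, +0)
LT@4: {G} ∪ {C} = {C,G} (union, +1)
AFLT@4: {A} ∪ {C,G} = {A,C,G} (union, +1)
NU@4: {A} ∩ {A} = {A} (intersection, +0)
JNU@4: {C} ∪ {A} = {A,C} (union, +1)
AFJLNTU@4: {A,C,G} ∩ {A,C} = {A,C} (intersection, +0)
AF@5: {G} ∪ {T} = {G,T} (union, +1)
LT@5: {G} ∪ {A} = {A,G} (union, +1)
AFLT@5: {G,T} ∩ {A,G} = {G} (intersection, +0)
NU@5: {G} ∪ {A} = {A,G} (union, +1)
JNU@5: {G} ∩ {A,G} = {G} (intersection, +0)
AFJLNTU@5: {G} ∩ {G} = {G} (intersection, +0)
AF@6: {A} ∩ {A} = {A} (intersection, +0)
LT@6: {C} ∩ {C} = {C} (intersection, +0)
AFLT@6: {A} ∪ {C} = {A,C} (union, +1)
NU@6: {G} ∪ {T} = {G,T} (union, +1)
JNU@6: {A} ∪ {G,T} = {A,G,T} (union, +1)
AFJLNTU@6: {A,C} ∩ {A,G,T} = {A} (intersection, +0)
AF@7: {T} ∪ {A} = {A,T} (union, +1)
LT@7: {G} ∩ {G} = {G} (intersection, +0)
AFLT@7: {A,T} ∪ {G} = {A,G,T} (union, +1)
NU@7: {T} ∩ {T} = {T} (intersection, +0)
JNU@7: {A} ∪ {T} = {A,T} (union, +1)
AFJLNTU@7: {A,G,T} ∩ {A,T} = {A,T} (intersection, +0)
per-site changes: [4, 4, 4, 2, 3, 3, 3, 3]; total = 26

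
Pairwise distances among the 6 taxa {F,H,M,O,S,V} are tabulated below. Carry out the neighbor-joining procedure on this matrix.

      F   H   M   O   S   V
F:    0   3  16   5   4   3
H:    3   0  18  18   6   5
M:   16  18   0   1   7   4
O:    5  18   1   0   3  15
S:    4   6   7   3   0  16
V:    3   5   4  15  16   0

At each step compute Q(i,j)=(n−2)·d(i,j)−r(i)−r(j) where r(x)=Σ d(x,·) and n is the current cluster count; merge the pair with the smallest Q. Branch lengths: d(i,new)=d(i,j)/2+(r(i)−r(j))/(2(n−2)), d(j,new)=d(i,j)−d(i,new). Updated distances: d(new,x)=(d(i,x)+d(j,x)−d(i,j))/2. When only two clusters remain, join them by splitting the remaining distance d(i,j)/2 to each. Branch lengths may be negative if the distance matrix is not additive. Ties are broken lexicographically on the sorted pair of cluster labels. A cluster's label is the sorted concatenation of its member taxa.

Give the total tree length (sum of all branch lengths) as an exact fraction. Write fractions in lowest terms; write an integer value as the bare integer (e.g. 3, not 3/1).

1. join M+O (d=1, Q=-84) ⇒ MO; edges |M|=1, |O|=0
  updated: d(F,MO)=10, d(H,MO)=35/2, d(MO,S)=9/2, d(MO,V)=9
2. join MO+S (d=9/2, Q=-58) ⇒ MOS; edges |MO|=4, |S|=1/2
  updated: d(F,MOS)=19/4, d(H,MOS)=19/2, d(MOS,V)=41/4
3. join F+MOS (d=19/4, Q=-103/4) ⇒ FMOS; edges |F|=-17/16, |MOS|=93/16
  updated: d(FMOS,H)=31/8, d(FMOS,V)=17/4
4. join FMOS+H (d=31/8, Q=-105/8) ⇒ FHMOS; edges |FMOS|=25/16, |H|=37/16
  updated: d(FHMOS,V)=43/16
5. join FHMOS+V (d=43/16) ⇒ FHMOSV; edges |FHMOS|=43/32, |V|=43/32
final tree: (((F:-17/16,((M:1,O:0):4,S:1/2):93/16):25/16,H:37/16):43/32,V:43/32)
total length: 269/16

269/16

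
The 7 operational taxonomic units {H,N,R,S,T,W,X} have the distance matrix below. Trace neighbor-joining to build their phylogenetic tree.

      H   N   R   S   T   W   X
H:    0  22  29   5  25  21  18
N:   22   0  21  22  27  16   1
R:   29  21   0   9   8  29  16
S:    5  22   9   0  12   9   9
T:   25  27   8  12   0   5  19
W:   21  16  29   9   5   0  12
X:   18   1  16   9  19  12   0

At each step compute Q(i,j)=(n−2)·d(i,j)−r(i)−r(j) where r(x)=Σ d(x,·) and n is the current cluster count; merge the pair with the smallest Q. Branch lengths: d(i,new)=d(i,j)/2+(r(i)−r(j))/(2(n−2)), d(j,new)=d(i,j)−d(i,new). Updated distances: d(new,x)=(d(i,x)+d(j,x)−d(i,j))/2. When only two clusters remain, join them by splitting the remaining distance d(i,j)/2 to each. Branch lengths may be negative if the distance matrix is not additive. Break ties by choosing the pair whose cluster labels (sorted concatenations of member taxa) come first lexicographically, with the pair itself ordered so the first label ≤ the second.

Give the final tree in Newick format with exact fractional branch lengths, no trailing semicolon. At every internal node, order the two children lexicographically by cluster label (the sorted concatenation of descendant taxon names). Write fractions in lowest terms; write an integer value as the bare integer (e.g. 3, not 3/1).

((((H:8,S:-3):45/8,(R:105/16,T:23/16):53/8):5/4,(N:39/10,X:-29/10):65/8):43/16,W:43/16)

iteration 1: select N,X (d=1, Q=-179); attach at lengths (39/10, -29/10); label the merged cluster NX
  updated: d(H,NX)=39/2, d(NX,R)=18, d(NX,S)=15, d(NX,T)=45/2, d(NX,W)=27/2
iteration 2: select R,T (d=8, Q=-267/2); attach at lengths (105/16, 23/16); label the merged cluster RT
  updated: d(H,RT)=23, d(NX,RT)=65/4, d(RT,S)=13/2, d(RT,W)=13
iteration 3: select H,S (d=5, Q=-89); attach at lengths (8, -3); label the merged cluster HS
  updated: d(HS,NX)=59/4, d(HS,RT)=49/4, d(HS,W)=25/2
iteration 4: select HS,RT (d=49/4, Q=-113/2); attach at lengths (45/8, 53/8); label the merged cluster HRST
  updated: d(HRST,NX)=75/8, d(HRST,W)=53/8
iteration 5: select HRST,NX (d=75/8, Q=-59/2); attach at lengths (5/4, 65/8); label the merged cluster HNRSTX
  updated: d(HNRSTX,W)=43/8
iteration 6: select HNRSTX,W (d=43/8); attach at lengths (43/16, 43/16); label the merged cluster HNRSTWX
final tree: ((((H:8,S:-3):45/8,(R:105/16,T:23/16):53/8):5/4,(N:39/10,X:-29/10):65/8):43/16,W:43/16)
total length: 41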